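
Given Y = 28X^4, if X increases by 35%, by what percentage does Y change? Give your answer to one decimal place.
232.2%

For Y = 28X^4:
If X → X(1 + 0.35)
Then Y → Y · (1 + 0.35)^4
     ≈ Y · 3.3215

Percentage change = ((1 + 0.35)^4 − 1) × 100% ≈ 232.2%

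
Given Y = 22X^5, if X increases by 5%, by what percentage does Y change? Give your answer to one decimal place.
27.6%

For Y = 22X^5:
If X → X(1 + 0.05)
Then Y → Y · (1 + 0.05)^5
     ≈ Y · 1.2763

Percentage change = ((1 + 0.05)^5 − 1) × 100% ≈ 27.6%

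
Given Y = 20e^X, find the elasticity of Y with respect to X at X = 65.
Elasticity = 65

Elasticity = (dY/dX) · (X/Y)

dY/dX = 20·e^X
At X = 65: dY/dX = 20·e^65, Y = 20·e^65

Elasticity = (20·e^65) · (65 / (20·e^65)) = 65

Interpretation: for a small percentage change in X, the percentage change in Y is approximately 65.00 times as large.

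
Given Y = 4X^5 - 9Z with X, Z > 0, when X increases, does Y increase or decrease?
Y increases

Taking the partial derivative:
∂Y/∂X = 20X^4

∂Y/∂X = 20X^4 > 0 (assuming positive values)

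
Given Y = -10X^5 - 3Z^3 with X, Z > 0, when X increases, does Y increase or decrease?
Y decreases

Taking the partial derivative:
∂Y/∂X = -50X^4

∂Y/∂X = -50X^4 < 0 (assuming positive values)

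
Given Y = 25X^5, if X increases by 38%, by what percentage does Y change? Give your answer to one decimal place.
400.5%

For Y = 25X^5:
If X → X(1 + 0.38)
Then Y → Y · (1 + 0.38)^5
     ≈ Y · 5.0049

Percentage change = ((1 + 0.38)^5 − 1) × 100% ≈ 400.5%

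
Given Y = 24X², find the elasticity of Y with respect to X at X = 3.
Elasticity = 2

Elasticity = (dY/dX) · (X/Y)

dY/dX = 48·X
At X = 3: dY/dX = 144, Y = 216

Elasticity = 144 · (3 / 216) = 2

Interpretation: for a small percentage change in X, the percentage change in Y is approximately 2.00 times as large.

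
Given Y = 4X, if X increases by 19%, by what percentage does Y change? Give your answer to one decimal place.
19.0%

For Y = 4X:
If X → X(1 + 0.19)
Then Y → Y · (1 + 0.19)^1
     = Y · 1.1900

Percentage change = ((1 + 0.19)^1 − 1) × 100% = 19.0%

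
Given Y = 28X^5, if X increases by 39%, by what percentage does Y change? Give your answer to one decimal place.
418.9%

For Y = 28X^5:
If X → X(1 + 0.39)
Then Y → Y · (1 + 0.39)^5
     ≈ Y · 5.1889

Percentage change = ((1 + 0.39)^5 − 1) × 100% ≈ 418.9%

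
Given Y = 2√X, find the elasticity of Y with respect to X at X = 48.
Elasticity = 1/2

Elasticity = (dY/dX) · (X/Y)

dY/dX = 1/√X
At X = 48: dY/dX = √3/12, Y = 8·√3

Elasticity = (√3/12) · (48 / (8·√3)) = 1/2

Interpretation: for a small percentage change in X, the percentage change in Y is approximately 0.50 times as large.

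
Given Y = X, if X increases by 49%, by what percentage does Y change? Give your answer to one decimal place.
49.0%

For Y = X:
If X → X(1 + 0.49)
Then Y → Y · (1 + 0.49)^1
     = Y · 1.4900

Percentage change = ((1 + 0.49)^1 − 1) × 100% = 49.0%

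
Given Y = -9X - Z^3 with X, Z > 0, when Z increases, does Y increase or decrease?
Y decreases

Taking the partial derivative:
∂Y/∂Z = -3Z^2

∂Y/∂Z = -3Z^2 < 0 (assuming positive values)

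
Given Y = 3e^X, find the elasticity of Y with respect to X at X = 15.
Elasticity = 15

Elasticity = (dY/dX) · (X/Y)

dY/dX = 3·e^X
At X = 15: dY/dX = 3·e^15, Y = 3·e^15

Elasticity = (3·e^15) · (15 / (3·e^15)) = 15

Interpretation: for a small percentage change in X, the percentage change in Y is approximately 15.00 times as large.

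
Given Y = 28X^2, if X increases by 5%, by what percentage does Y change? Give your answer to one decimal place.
10.3%

For Y = 28X^2:
If X → X(1 + 0.05)
Then Y → Y · (1 + 0.05)^2
     = Y · 1.1025

Percentage change = ((1 + 0.05)^2 − 1) × 100% ≈ 10.3%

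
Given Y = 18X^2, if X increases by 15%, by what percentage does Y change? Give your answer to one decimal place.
32.3%

For Y = 18X^2:
If X → X(1 + 0.15)
Then Y → Y · (1 + 0.15)^2
     = Y · 1.3225

Percentage change = ((1 + 0.15)^2 − 1) × 100% ≈ 32.3%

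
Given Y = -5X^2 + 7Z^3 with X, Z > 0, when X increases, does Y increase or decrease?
Y decreases

Taking the partial derivative:
∂Y/∂X = -10X

∂Y/∂X = -10X < 0 (assuming positive values)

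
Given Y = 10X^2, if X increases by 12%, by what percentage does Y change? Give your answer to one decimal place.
25.4%

For Y = 10X^2:
If X → X(1 + 0.12)
Then Y → Y · (1 + 0.12)^2
     = Y · 1.2544

Percentage change = ((1 + 0.12)^2 − 1) × 100% ≈ 25.4%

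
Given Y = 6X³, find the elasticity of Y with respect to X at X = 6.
Elasticity = 3

Elasticity = (dY/dX) · (X/Y)

dY/dX = 18·X²
At X = 6: dY/dX = 648, Y = 1296

Elasticity = 648 · (6 / 1296) = 3

Interpretation: for a small percentage change in X, the percentage change in Y is approximately 3.00 times as large.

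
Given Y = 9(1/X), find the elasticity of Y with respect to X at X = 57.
Elasticity = -1

Elasticity = (dY/dX) · (X/Y)

dY/dX = -9/X²
At X = 57: dY/dX = -1/361, Y = 3/19

Elasticity = (-1/361) · (57 / (3/19)) = -1

Interpretation: for a small percentage change in X, the percentage change in Y is approximately -1.00 times as large.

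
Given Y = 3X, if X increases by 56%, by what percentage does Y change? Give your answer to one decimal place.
56.0%

For Y = 3X:
If X → X(1 + 0.56)
Then Y → Y · (1 + 0.56)^1
     = Y · 1.5600

Percentage change = ((1 + 0.56)^1 − 1) × 100% = 56.0%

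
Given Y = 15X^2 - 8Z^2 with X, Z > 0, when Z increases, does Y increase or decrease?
Y decreases

Taking the partial derivative:
∂Y/∂Z = -16Z

∂Y/∂Z = -16Z < 0 (assuming positive values)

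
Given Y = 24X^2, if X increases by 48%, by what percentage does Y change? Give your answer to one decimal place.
119.0%

For Y = 24X^2:
If X → X(1 + 0.48)
Then Y → Y · (1 + 0.48)^2
     = Y · 2.1904

Percentage change = ((1 + 0.48)^2 − 1) × 100% ≈ 119.0%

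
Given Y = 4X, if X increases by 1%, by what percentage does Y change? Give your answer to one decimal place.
1.0%

For Y = 4X:
If X → X(1 + 0.01)
Then Y → Y · (1 + 0.01)^1
     = Y · 1.0100

Percentage change = ((1 + 0.01)^1 − 1) × 100% = 1.0%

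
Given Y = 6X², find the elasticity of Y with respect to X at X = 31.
Elasticity = 2

Elasticity = (dY/dX) · (X/Y)

dY/dX = 12·X
At X = 31: dY/dX = 372, Y = 5766

Elasticity = 372 · (31 / 5766) = 2

Interpretation: for a small percentage change in X, the percentage change in Y is approximately 2.00 times as large.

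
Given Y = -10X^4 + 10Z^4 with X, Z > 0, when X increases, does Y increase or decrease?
Y decreases

Taking the partial derivative:
∂Y/∂X = -40X^3

∂Y/∂X = -40X^3 < 0 (assuming positive values)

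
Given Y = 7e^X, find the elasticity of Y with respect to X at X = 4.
Elasticity = 4

Elasticity = (dY/dX) · (X/Y)

dY/dX = 7·e^X
At X = 4: dY/dX = 7·e^4, Y = 7·e^4

Elasticity = (7·e^4) · (4 / (7·e^4)) = 4

Interpretation: for a small percentage change in X, the percentage change in Y is approximately 4.00 times as large.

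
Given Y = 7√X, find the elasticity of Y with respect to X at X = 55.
Elasticity = 1/2

Elasticity = (dY/dX) · (X/Y)

dY/dX = 7/(2·√X)
At X = 55: dY/dX = 7·√55/110, Y = 7·√55

Elasticity = (7·√55/110) · (55 / (7·√55)) = 1/2

Interpretation: for a small percentage change in X, the percentage change in Y is approximately 0.50 times as large.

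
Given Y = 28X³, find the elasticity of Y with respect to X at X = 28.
Elasticity = 3

Elasticity = (dY/dX) · (X/Y)

dY/dX = 84·X²
At X = 28: dY/dX = 65856, Y = 614656

Elasticity = 65856 · (28 / 614656) = 3

Interpretation: for a small percentage change in X, the percentage change in Y is approximately 3.00 times as large.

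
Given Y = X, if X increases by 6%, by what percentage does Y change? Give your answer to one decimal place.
6.0%

For Y = X:
If X → X(1 + 0.06)
Then Y → Y · (1 + 0.06)^1
     = Y · 1.0600

Percentage change = ((1 + 0.06)^1 − 1) × 100% = 6.0%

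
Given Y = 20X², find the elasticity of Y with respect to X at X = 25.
Elasticity = 2

Elasticity = (dY/dX) · (X/Y)

dY/dX = 40·X
At X = 25: dY/dX = 1000, Y = 12500

Elasticity = 1000 · (25 / 12500) = 2

Interpretation: for a small percentage change in X, the percentage change in Y is approximately 2.00 times as large.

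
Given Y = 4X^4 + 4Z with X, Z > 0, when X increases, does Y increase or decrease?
Y increases

Taking the partial derivative:
∂Y/∂X = 16X^3

∂Y/∂X = 16X^3 > 0 (assuming positive values)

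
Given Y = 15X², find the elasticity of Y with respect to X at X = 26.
Elasticity = 2

Elasticity = (dY/dX) · (X/Y)

dY/dX = 30·X
At X = 26: dY/dX = 780, Y = 10140

Elasticity = 780 · (26 / 10140) = 2

Interpretation: for a small percentage change in X, the percentage change in Y is approximately 2.00 times as large.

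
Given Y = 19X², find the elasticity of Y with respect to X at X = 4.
Elasticity = 2

Elasticity = (dY/dX) · (X/Y)

dY/dX = 38·X
At X = 4: dY/dX = 152, Y = 304

Elasticity = 152 · (4 / 304) = 2

Interpretation: for a small percentage change in X, the percentage change in Y is approximately 2.00 times as large.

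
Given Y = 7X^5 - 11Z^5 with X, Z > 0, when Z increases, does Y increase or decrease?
Y decreases

Taking the partial derivative:
∂Y/∂Z = -55Z^4

∂Y/∂Z = -55Z^4 < 0 (assuming positive values)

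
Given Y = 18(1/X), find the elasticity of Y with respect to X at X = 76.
Elasticity = -1

Elasticity = (dY/dX) · (X/Y)

dY/dX = -18/X²
At X = 76: dY/dX = -9/2888, Y = 9/38

Elasticity = (-9/2888) · (76 / (9/38)) = -1

Interpretation: for a small percentage change in X, the percentage change in Y is approximately -1.00 times as large.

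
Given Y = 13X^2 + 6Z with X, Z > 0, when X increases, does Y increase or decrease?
Y increases

Taking the partial derivative:
∂Y/∂X = 26X

∂Y/∂X = 26X > 0 (assuming positive values)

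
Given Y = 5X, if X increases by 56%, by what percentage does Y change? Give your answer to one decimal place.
56.0%

For Y = 5X:
If X → X(1 + 0.56)
Then Y → Y · (1 + 0.56)^1
     = Y · 1.5600

Percentage change = ((1 + 0.56)^1 − 1) × 100% = 56.0%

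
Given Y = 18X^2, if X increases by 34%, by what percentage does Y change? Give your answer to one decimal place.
79.6%

For Y = 18X^2:
If X → X(1 + 0.34)
Then Y → Y · (1 + 0.34)^2
     = Y · 1.7956

Percentage change = ((1 + 0.34)^2 − 1) × 100% ≈ 79.6%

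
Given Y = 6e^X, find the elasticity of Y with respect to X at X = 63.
Elasticity = 63

Elasticity = (dY/dX) · (X/Y)

dY/dX = 6·e^X
At X = 63: dY/dX = 6·e^63, Y = 6·e^63

Elasticity = (6·e^63) · (63 / (6·e^63)) = 63

Interpretation: for a small percentage change in X, the percentage change in Y is approximately 63.00 times as large.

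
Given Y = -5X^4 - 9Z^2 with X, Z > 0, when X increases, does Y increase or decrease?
Y decreases

Taking the partial derivative:
∂Y/∂X = -20X^3

∂Y/∂X = -20X^3 < 0 (assuming positive values)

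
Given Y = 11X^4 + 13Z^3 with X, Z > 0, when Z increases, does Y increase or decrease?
Y increases

Taking the partial derivative:
∂Y/∂Z = 39Z^2

∂Y/∂Z = 39Z^2 > 0 (assuming positive values)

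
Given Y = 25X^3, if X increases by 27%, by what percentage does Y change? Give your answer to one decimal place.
104.8%

For Y = 25X^3:
If X → X(1 + 0.27)
Then Y → Y · (1 + 0.27)^3
     ≈ Y · 2.0484

Percentage change = ((1 + 0.27)^3 − 1) × 100% ≈ 104.8%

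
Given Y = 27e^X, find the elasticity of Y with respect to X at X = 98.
Elasticity = 98

Elasticity = (dY/dX) · (X/Y)

dY/dX = 27·e^X
At X = 98: dY/dX = 27·e^98, Y = 27·e^98

Elasticity = (27·e^98) · (98 / (27·e^98)) = 98

Interpretation: for a small percentage change in X, the percentage change in Y is approximately 98.00 times as large.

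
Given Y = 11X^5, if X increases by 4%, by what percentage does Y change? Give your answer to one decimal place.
21.7%

For Y = 11X^5:
If X → X(1 + 0.04)
Then Y → Y · (1 + 0.04)^5
     ≈ Y · 1.2167

Percentage change = ((1 + 0.04)^5 − 1) × 100% ≈ 21.7%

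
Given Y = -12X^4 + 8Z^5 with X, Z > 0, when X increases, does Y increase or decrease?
Y decreases

Taking the partial derivative:
∂Y/∂X = -48X^3

∂Y/∂X = -48X^3 < 0 (assuming positive values)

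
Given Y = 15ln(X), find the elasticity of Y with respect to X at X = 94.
Elasticity = 1/ln(94) ≈ 0.2201

Elasticity = (dY/dX) · (X/Y)

dY/dX = 15/X
At X = 94: dY/dX = 15/94, Y = 15·ln(94)

Elasticity = (15/94) · (94 / (15·ln(94))) = 1/ln(94) ≈ 0.2201

Interpretation: for a small percentage change in X, the percentage change in Y is approximately 0.22 times as large.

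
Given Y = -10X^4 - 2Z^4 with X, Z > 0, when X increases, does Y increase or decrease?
Y decreases

Taking the partial derivative:
∂Y/∂X = -40X^3

∂Y/∂X = -40X^3 < 0 (assuming positive values)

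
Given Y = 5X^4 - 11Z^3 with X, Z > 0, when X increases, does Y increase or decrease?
Y increases

Taking the partial derivative:
∂Y/∂X = 20X^3

∂Y/∂X = 20X^3 > 0 (assuming positive values)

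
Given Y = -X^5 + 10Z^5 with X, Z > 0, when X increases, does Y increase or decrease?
Y decreases

Taking the partial derivative:
∂Y/∂X = -5X^4

∂Y/∂X = -5X^4 < 0 (assuming positive values)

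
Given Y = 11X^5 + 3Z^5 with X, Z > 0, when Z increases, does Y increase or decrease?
Y increases

Taking the partial derivative:
∂Y/∂Z = 15Z^4

∂Y/∂Z = 15Z^4 > 0 (assuming positive values)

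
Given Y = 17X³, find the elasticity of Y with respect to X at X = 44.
Elasticity = 3

Elasticity = (dY/dX) · (X/Y)

dY/dX = 51·X²
At X = 44: dY/dX = 98736, Y = 1448128

Elasticity = 98736 · (44 / 1448128) = 3

Interpretation: for a small percentage change in X, the percentage change in Y is approximately 3.00 times as large.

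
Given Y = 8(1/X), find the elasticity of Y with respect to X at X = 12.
Elasticity = -1

Elasticity = (dY/dX) · (X/Y)

dY/dX = -8/X²
At X = 12: dY/dX = -1/18, Y = 2/3

Elasticity = (-1/18) · (12 / (2/3)) = -1

Interpretation: for a small percentage change in X, the percentage change in Y is approximately -1.00 times as large.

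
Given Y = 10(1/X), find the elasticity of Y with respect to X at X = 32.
Elasticity = -1

Elasticity = (dY/dX) · (X/Y)

dY/dX = -10/X²
At X = 32: dY/dX = -5/512, Y = 5/16

Elasticity = (-5/512) · (32 / (5/16)) = -1

Interpretation: for a small percentage change in X, the percentage change in Y is approximately -1.00 times as large.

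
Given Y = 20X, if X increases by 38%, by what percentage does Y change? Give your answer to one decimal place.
38.0%

For Y = 20X:
If X → X(1 + 0.38)
Then Y → Y · (1 + 0.38)^1
     = Y · 1.3800

Percentage change = ((1 + 0.38)^1 − 1) × 100% = 38.0%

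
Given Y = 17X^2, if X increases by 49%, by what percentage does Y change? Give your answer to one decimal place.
122.0%

For Y = 17X^2:
If X → X(1 + 0.49)
Then Y → Y · (1 + 0.49)^2
     = Y · 2.2201

Percentage change = ((1 + 0.49)^2 − 1) × 100% ≈ 122.0%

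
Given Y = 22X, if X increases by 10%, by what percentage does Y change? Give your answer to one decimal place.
10.0%

For Y = 22X:
If X → X(1 + 0.1)
Then Y → Y · (1 + 0.1)^1
     = Y · 1.1000

Percentage change = ((1 + 0.1)^1 − 1) × 100% = 10.0%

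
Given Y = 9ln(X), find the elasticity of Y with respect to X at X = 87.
Elasticity = 1/ln(87) ≈ 0.2239

Elasticity = (dY/dX) · (X/Y)

dY/dX = 9/X
At X = 87: dY/dX = 3/29, Y = 9·ln(87)

Elasticity = (3/29) · (87 / (9·ln(87))) = 1/ln(87) ≈ 0.2239

Interpretation: for a small percentage change in X, the percentage change in Y is approximately 0.22 times as large.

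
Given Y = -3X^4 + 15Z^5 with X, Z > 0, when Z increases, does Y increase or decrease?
Y increases

Taking the partial derivative:
∂Y/∂Z = 75Z^4

∂Y/∂Z = 75Z^4 > 0 (assuming positive values)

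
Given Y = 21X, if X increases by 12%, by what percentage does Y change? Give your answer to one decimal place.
12.0%

For Y = 21X:
If X → X(1 + 0.12)
Then Y → Y · (1 + 0.12)^1
     = Y · 1.1200

Percentage change = ((1 + 0.12)^1 − 1) × 100% = 12.0%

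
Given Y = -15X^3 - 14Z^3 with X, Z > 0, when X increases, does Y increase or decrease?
Y decreases

Taking the partial derivative:
∂Y/∂X = -45X^2

∂Y/∂X = -45X^2 < 0 (assuming positive values)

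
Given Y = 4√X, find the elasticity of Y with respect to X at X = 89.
Elasticity = 1/2

Elasticity = (dY/dX) · (X/Y)

dY/dX = 2/√X
At X = 89: dY/dX = 2·√89/89, Y = 4·√89

Elasticity = (2·√89/89) · (89 / (4·√89)) = 1/2

Interpretation: for a small percentage change in X, the percentage change in Y is approximately 0.50 times as large.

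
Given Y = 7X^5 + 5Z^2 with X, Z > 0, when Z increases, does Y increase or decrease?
Y increases

Taking the partial derivative:
∂Y/∂Z = 10Z

∂Y/∂Z = 10Z > 0 (assuming positive values)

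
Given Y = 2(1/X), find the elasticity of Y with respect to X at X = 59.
Elasticity = -1

Elasticity = (dY/dX) · (X/Y)

dY/dX = -2/X²
At X = 59: dY/dX = -2/3481, Y = 2/59

Elasticity = (-2/3481) · (59 / (2/59)) = -1

Interpretation: for a small percentage change in X, the percentage change in Y is approximately -1.00 times as large.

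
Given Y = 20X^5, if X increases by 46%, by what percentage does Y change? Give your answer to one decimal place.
563.4%

For Y = 20X^5:
If X → X(1 + 0.46)
Then Y → Y · (1 + 0.46)^5
     ≈ Y · 6.6338

Percentage change = ((1 + 0.46)^5 − 1) × 100% ≈ 563.4%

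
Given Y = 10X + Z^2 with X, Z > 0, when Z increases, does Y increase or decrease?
Y increases

Taking the partial derivative:
∂Y/∂Z = 2Z

∂Y/∂Z = 2Z > 0 (assuming positive values)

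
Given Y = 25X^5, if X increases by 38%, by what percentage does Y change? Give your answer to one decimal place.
400.5%

For Y = 25X^5:
If X → X(1 + 0.38)
Then Y → Y · (1 + 0.38)^5
     ≈ Y · 5.0049

Percentage change = ((1 + 0.38)^5 − 1) × 100% ≈ 400.5%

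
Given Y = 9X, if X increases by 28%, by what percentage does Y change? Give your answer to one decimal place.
28.0%

For Y = 9X:
If X → X(1 + 0.28)
Then Y → Y · (1 + 0.28)^1
     = Y · 1.2800

Percentage change = ((1 + 0.28)^1 − 1) × 100% = 28.0%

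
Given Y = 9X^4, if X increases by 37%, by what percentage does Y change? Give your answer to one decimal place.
252.3%

For Y = 9X^4:
If X → X(1 + 0.37)
Then Y → Y · (1 + 0.37)^4
     ≈ Y · 3.5228

Percentage change = ((1 + 0.37)^4 − 1) × 100% ≈ 252.3%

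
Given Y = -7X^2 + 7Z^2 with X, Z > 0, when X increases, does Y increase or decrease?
Y decreases

Taking the partial derivative:
∂Y/∂X = -14X

∂Y/∂X = -14X < 0 (assuming positive values)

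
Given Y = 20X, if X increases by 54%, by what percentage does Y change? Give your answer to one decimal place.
54.0%

For Y = 20X:
If X → X(1 + 0.54)
Then Y → Y · (1 + 0.54)^1
     = Y · 1.5400

Percentage change = ((1 + 0.54)^1 − 1) × 100% = 54.0%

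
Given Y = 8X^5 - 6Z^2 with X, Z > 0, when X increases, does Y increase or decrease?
Y increases

Taking the partial derivative:
∂Y/∂X = 40X^4

∂Y/∂X = 40X^4 > 0 (assuming positive values)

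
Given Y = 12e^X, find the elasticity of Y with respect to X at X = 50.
Elasticity = 50

Elasticity = (dY/dX) · (X/Y)

dY/dX = 12·e^X
At X = 50: dY/dX = 12·e^50, Y = 12·e^50

Elasticity = (12·e^50) · (50 / (12·e^50)) = 50

Interpretation: for a small percentage change in X, the percentage change in Y is approximately 50.00 times as large.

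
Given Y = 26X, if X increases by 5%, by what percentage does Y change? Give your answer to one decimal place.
5.0%

For Y = 26X:
If X → X(1 + 0.05)
Then Y → Y · (1 + 0.05)^1
     = Y · 1.0500

Percentage change = ((1 + 0.05)^1 − 1) × 100% = 5.0%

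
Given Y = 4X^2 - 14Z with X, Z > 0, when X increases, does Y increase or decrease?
Y increases

Taking the partial derivative:
∂Y/∂X = 8X

∂Y/∂X = 8X > 0 (assuming positive values)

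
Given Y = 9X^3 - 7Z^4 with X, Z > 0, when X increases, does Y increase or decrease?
Y increases

Taking the partial derivative:
∂Y/∂X = 27X^2

∂Y/∂X = 27X^2 > 0 (assuming positive values)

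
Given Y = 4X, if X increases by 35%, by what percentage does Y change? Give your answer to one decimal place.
35.0%

For Y = 4X:
If X → X(1 + 0.35)
Then Y → Y · (1 + 0.35)^1
     = Y · 1.3500

Percentage change = ((1 + 0.35)^1 − 1) × 100% = 35.0%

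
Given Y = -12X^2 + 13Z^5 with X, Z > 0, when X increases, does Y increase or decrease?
Y decreases

Taking the partial derivative:
∂Y/∂X = -24X

∂Y/∂X = -24X < 0 (assuming positive values)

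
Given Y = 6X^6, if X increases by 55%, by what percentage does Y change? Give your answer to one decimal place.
1286.7%

For Y = 6X^6:
If X → X(1 + 0.55)
Then Y → Y · (1 + 0.55)^6
     ≈ Y · 13.8672

Percentage change = ((1 + 0.55)^6 − 1) × 100% ≈ 1286.7%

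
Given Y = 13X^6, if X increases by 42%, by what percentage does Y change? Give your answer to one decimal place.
719.8%

For Y = 13X^6:
If X → X(1 + 0.42)
Then Y → Y · (1 + 0.42)^6
     ≈ Y · 8.1984

Percentage change = ((1 + 0.42)^6 − 1) × 100% ≈ 719.8%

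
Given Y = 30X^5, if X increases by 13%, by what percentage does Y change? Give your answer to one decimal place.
84.2%

For Y = 30X^5:
If X → X(1 + 0.13)
Then Y → Y · (1 + 0.13)^5
     ≈ Y · 1.8424

Percentage change = ((1 + 0.13)^5 − 1) × 100% ≈ 84.2%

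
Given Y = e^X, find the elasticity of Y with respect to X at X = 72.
Elasticity = 72

Elasticity = (dY/dX) · (X/Y)

dY/dX = e^X
At X = 72: dY/dX = e^72, Y = e^72

Elasticity = (e^72) · (72 / (e^72)) = 72

Interpretation: for a small percentage change in X, the percentage change in Y is approximately 72.00 times as large.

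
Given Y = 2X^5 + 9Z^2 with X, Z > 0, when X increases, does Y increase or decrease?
Y increases

Taking the partial derivative:
∂Y/∂X = 10X^4

∂Y/∂X = 10X^4 > 0 (assuming positive values)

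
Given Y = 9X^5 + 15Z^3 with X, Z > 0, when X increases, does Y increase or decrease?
Y increases

Taking the partial derivative:
∂Y/∂X = 45X^4

∂Y/∂X = 45X^4 > 0 (assuming positive values)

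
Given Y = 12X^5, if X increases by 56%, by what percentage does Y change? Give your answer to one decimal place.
823.9%

For Y = 12X^5:
If X → X(1 + 0.56)
Then Y → Y · (1 + 0.56)^5
     ≈ Y · 9.2390

Percentage change = ((1 + 0.56)^5 − 1) × 100% ≈ 823.9%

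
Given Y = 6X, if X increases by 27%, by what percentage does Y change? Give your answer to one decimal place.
27.0%

For Y = 6X:
If X → X(1 + 0.27)
Then Y → Y · (1 + 0.27)^1
     = Y · 1.2700

Percentage change = ((1 + 0.27)^1 − 1) × 100% = 27.0%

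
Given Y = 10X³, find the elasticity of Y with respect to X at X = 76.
Elasticity = 3

Elasticity = (dY/dX) · (X/Y)

dY/dX = 30·X²
At X = 76: dY/dX = 173280, Y = 4389760

Elasticity = 173280 · (76 / 4389760) = 3

Interpretation: for a small percentage change in X, the percentage change in Y is approximately 3.00 times as large.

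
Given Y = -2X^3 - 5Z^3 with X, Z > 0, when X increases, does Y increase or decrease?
Y decreases

Taking the partial derivative:
∂Y/∂X = -6X^2

∂Y/∂X = -6X^2 < 0 (assuming positive values)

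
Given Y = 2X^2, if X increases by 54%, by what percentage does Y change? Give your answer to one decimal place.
137.2%

For Y = 2X^2:
If X → X(1 + 0.54)
Then Y → Y · (1 + 0.54)^2
     = Y · 2.3716

Percentage change = ((1 + 0.54)^2 − 1) × 100% ≈ 137.2%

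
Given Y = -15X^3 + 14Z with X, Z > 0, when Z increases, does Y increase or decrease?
Y increases

Taking the partial derivative:
∂Y/∂Z = 14

∂Y/∂Z = 14 > 0 (assuming positive values)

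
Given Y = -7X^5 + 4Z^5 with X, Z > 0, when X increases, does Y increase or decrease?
Y decreases

Taking the partial derivative:
∂Y/∂X = -35X^4

∂Y/∂X = -35X^4 < 0 (assuming positive values)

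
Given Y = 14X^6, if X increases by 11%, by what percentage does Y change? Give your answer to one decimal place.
87.0%

For Y = 14X^6:
If X → X(1 + 0.11)
Then Y → Y · (1 + 0.11)^6
     ≈ Y · 1.8704

Percentage change = ((1 + 0.11)^6 − 1) × 100% ≈ 87.0%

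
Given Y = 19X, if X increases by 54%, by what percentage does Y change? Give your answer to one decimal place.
54.0%

For Y = 19X:
If X → X(1 + 0.54)
Then Y → Y · (1 + 0.54)^1
     = Y · 1.5400

Percentage change = ((1 + 0.54)^1 − 1) × 100% = 54.0%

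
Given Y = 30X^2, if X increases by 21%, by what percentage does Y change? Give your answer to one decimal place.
46.4%

For Y = 30X^2:
If X → X(1 + 0.21)
Then Y → Y · (1 + 0.21)^2
     = Y · 1.4641

Percentage change = ((1 + 0.21)^2 − 1) × 100% ≈ 46.4%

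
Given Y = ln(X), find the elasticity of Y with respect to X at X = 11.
Elasticity = 1/ln(11) ≈ 0.4170

Elasticity = (dY/dX) · (X/Y)

dY/dX = 1/X
At X = 11: dY/dX = 1/11, Y = ln(11)

Elasticity = (1/11) · (11 / (ln(11))) = 1/ln(11) ≈ 0.4170

Interpretation: for a small percentage change in X, the percentage change in Y is approximately 0.42 times as large.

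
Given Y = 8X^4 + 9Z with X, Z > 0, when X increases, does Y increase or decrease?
Y increases

Taking the partial derivative:
∂Y/∂X = 32X^3

∂Y/∂X = 32X^3 > 0 (assuming positive values)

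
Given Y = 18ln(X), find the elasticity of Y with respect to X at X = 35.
Elasticity = 1/ln(35) ≈ 0.2813

Elasticity = (dY/dX) · (X/Y)

dY/dX = 18/X
At X = 35: dY/dX = 18/35, Y = 18·ln(35)

Elasticity = (18/35) · (35 / (18·ln(35))) = 1/ln(35) ≈ 0.2813

Interpretation: for a small percentage change in X, the percentage change in Y is approximately 0.28 times as large.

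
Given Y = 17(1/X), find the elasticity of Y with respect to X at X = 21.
Elasticity = -1

Elasticity = (dY/dX) · (X/Y)

dY/dX = -17/X²
At X = 21: dY/dX = -17/441, Y = 17/21

Elasticity = (-17/441) · (21 / (17/21)) = -1

Interpretation: for a small percentage change in X, the percentage change in Y is approximately -1.00 times as large.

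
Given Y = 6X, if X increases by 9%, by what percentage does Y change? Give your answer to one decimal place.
9.0%

For Y = 6X:
If X → X(1 + 0.09)
Then Y → Y · (1 + 0.09)^1
     = Y · 1.0900

Percentage change = ((1 + 0.09)^1 − 1) × 100% = 9.0%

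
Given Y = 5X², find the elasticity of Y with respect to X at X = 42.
Elasticity = 2

Elasticity = (dY/dX) · (X/Y)

dY/dX = 10·X
At X = 42: dY/dX = 420, Y = 8820

Elasticity = 420 · (42 / 8820) = 2

Interpretation: for a small percentage change in X, the percentage change in Y is approximately 2.00 times as large.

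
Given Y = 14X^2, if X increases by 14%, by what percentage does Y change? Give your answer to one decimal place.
30.0%

For Y = 14X^2:
If X → X(1 + 0.14)
Then Y → Y · (1 + 0.14)^2
     = Y · 1.2996

Percentage change = ((1 + 0.14)^2 − 1) × 100% ≈ 30.0%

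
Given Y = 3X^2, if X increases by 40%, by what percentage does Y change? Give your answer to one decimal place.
96.0%

For Y = 3X^2:
If X → X(1 + 0.4)
Then Y → Y · (1 + 0.4)^2
     = Y · 1.9600

Percentage change = ((1 + 0.4)^2 − 1) × 100% = 96.0%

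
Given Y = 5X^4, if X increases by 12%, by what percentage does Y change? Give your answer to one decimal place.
57.4%

For Y = 5X^4:
If X → X(1 + 0.12)
Then Y → Y · (1 + 0.12)^4
     ≈ Y · 1.5735

Percentage change = ((1 + 0.12)^4 − 1) × 100% ≈ 57.4%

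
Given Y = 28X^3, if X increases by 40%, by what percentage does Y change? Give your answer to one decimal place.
174.4%

For Y = 28X^3:
If X → X(1 + 0.4)
Then Y → Y · (1 + 0.4)^3
     = Y · 2.7440

Percentage change = ((1 + 0.4)^3 − 1) × 100% = 174.4%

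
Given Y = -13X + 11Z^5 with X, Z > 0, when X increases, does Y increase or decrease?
Y decreases

Taking the partial derivative:
∂Y/∂X = -13

∂Y/∂X = -13 < 0 (assuming positive values)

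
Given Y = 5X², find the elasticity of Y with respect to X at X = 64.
Elasticity = 2

Elasticity = (dY/dX) · (X/Y)

dY/dX = 10·X
At X = 64: dY/dX = 640, Y = 20480

Elasticity = 640 · (64 / 20480) = 2

Interpretation: for a small percentage change in X, the percentage change in Y is approximately 2.00 times as large.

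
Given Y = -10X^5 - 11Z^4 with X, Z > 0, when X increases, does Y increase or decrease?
Y decreases

Taking the partial derivative:
∂Y/∂X = -50X^4

∂Y/∂X = -50X^4 < 0 (assuming positive values)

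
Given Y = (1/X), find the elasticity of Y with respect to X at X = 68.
Elasticity = -1

Elasticity = (dY/dX) · (X/Y)

dY/dX = -1/X²
At X = 68: dY/dX = -1/4624, Y = 1/68

Elasticity = (-1/4624) · (68 / (1/68)) = -1

Interpretation: for a small percentage change in X, the percentage change in Y is approximately -1.00 times as large.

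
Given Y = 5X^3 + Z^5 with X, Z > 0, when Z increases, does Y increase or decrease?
Y increases

Taking the partial derivative:
∂Y/∂Z = 5Z^4

∂Y/∂Z = 5Z^4 > 0 (assuming positive values)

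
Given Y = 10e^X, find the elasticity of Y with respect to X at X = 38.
Elasticity = 38

Elasticity = (dY/dX) · (X/Y)

dY/dX = 10·e^X
At X = 38: dY/dX = 10·e^38, Y = 10·e^38

Elasticity = (10·e^38) · (38 / (10·e^38)) = 38

Interpretation: for a small percentage change in X, the percentage change in Y is approximately 38.00 times as large.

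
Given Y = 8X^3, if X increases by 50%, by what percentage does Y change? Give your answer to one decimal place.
237.5%

For Y = 8X^3:
If X → X(1 + 0.5)
Then Y → Y · (1 + 0.5)^3
     = Y · 3.3750

Percentage change = ((1 + 0.5)^3 − 1) × 100% = 237.5%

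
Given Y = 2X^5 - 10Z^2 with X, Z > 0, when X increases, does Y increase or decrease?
Y increases

Taking the partial derivative:
∂Y/∂X = 10X^4

∂Y/∂X = 10X^4 > 0 (assuming positive values)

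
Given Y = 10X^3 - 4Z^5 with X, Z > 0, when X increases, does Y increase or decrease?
Y increases

Taking the partial derivative:
∂Y/∂X = 30X^2

∂Y/∂X = 30X^2 > 0 (assuming positive values)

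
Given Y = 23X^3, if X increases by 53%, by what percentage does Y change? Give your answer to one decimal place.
258.2%

For Y = 23X^3:
If X → X(1 + 0.53)
Then Y → Y · (1 + 0.53)^3
     ≈ Y · 3.5816

Percentage change = ((1 + 0.53)^3 − 1) × 100% ≈ 258.2%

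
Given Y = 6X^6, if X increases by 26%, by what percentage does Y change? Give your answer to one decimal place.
300.2%

For Y = 6X^6:
If X → X(1 + 0.26)
Then Y → Y · (1 + 0.26)^6
     ≈ Y · 4.0015

Percentage change = ((1 + 0.26)^6 − 1) × 100% ≈ 300.2%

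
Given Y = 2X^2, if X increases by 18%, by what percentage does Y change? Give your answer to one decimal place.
39.2%

For Y = 2X^2:
If X → X(1 + 0.18)
Then Y → Y · (1 + 0.18)^2
     = Y · 1.3924

Percentage change = ((1 + 0.18)^2 − 1) × 100% ≈ 39.2%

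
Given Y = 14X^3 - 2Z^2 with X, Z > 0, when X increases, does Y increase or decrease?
Y increases

Taking the partial derivative:
∂Y/∂X = 42X^2

∂Y/∂X = 42X^2 > 0 (assuming positive values)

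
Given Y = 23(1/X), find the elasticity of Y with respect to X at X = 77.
Elasticity = -1

Elasticity = (dY/dX) · (X/Y)

dY/dX = -23/X²
At X = 77: dY/dX = -23/5929, Y = 23/77

Elasticity = (-23/5929) · (77 / (23/77)) = -1

Interpretation: for a small percentage change in X, the percentage change in Y is approximately -1.00 times as large.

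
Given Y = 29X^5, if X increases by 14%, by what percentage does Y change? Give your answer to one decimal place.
92.5%

For Y = 29X^5:
If X → X(1 + 0.14)
Then Y → Y · (1 + 0.14)^5
     ≈ Y · 1.9254

Percentage change = ((1 + 0.14)^5 − 1) × 100% ≈ 92.5%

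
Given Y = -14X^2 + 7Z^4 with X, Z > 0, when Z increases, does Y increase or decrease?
Y increases

Taking the partial derivative:
∂Y/∂Z = 28Z^3

∂Y/∂Z = 28Z^3 > 0 (assuming positive values)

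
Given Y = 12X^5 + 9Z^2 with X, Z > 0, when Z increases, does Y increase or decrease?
Y increases

Taking the partial derivative:
∂Y/∂Z = 18Z

∂Y/∂Z = 18Z > 0 (assuming positive values)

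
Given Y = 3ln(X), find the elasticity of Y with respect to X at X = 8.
Elasticity = 1/ln(8) ≈ 0.4809

Elasticity = (dY/dX) · (X/Y)

dY/dX = 3/X
At X = 8: dY/dX = 3/8, Y = 3·ln(8)

Elasticity = (3/8) · (8 / (3·ln(8))) = 1/ln(8) ≈ 0.4809

Interpretation: for a small percentage change in X, the percentage change in Y is approximately 0.48 times as large.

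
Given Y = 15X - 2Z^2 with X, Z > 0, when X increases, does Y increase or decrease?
Y increases

Taking the partial derivative:
∂Y/∂X = 15

∂Y/∂X = 15 > 0 (assuming positive values)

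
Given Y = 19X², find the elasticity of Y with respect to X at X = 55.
Elasticity = 2

Elasticity = (dY/dX) · (X/Y)

dY/dX = 38·X
At X = 55: dY/dX = 2090, Y = 57475

Elasticity = 2090 · (55 / 57475) = 2

Interpretation: for a small percentage change in X, the percentage change in Y is approximately 2.00 times as large.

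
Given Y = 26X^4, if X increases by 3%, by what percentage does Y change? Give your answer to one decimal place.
12.6%

For Y = 26X^4:
If X → X(1 + 0.03)
Then Y → Y · (1 + 0.03)^4
     ≈ Y · 1.1255

Percentage change = ((1 + 0.03)^4 − 1) × 100% ≈ 12.6%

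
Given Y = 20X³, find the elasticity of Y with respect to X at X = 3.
Elasticity = 3

Elasticity = (dY/dX) · (X/Y)

dY/dX = 60·X²
At X = 3: dY/dX = 540, Y = 540

Elasticity = 540 · (3 / 540) = 3

Interpretation: for a small percentage change in X, the percentage change in Y is approximately 3.00 times as large.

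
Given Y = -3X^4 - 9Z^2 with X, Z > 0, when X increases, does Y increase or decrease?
Y decreases

Taking the partial derivative:
∂Y/∂X = -12X^3

∂Y/∂X = -12X^3 < 0 (assuming positive values)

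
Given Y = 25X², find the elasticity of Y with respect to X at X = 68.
Elasticity = 2

Elasticity = (dY/dX) · (X/Y)

dY/dX = 50·X
At X = 68: dY/dX = 3400, Y = 115600

Elasticity = 3400 · (68 / 115600) = 2

Interpretation: for a small percentage change in X, the percentage change in Y is approximately 2.00 times as large.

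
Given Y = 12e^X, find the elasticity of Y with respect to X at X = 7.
Elasticity = 7

Elasticity = (dY/dX) · (X/Y)

dY/dX = 12·e^X
At X = 7: dY/dX = 12·e^7, Y = 12·e^7

Elasticity = (12·e^7) · (7 / (12·e^7)) = 7

Interpretation: for a small percentage change in X, the percentage change in Y is approximately 7.00 times as large.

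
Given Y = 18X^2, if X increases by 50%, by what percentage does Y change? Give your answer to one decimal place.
125.0%

For Y = 18X^2:
If X → X(1 + 0.5)
Then Y → Y · (1 + 0.5)^2
     = Y · 2.2500

Percentage change = ((1 + 0.5)^2 − 1) × 100% = 125.0%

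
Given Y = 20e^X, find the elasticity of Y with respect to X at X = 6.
Elasticity = 6

Elasticity = (dY/dX) · (X/Y)

dY/dX = 20·e^X
At X = 6: dY/dX = 20·e^6, Y = 20·e^6

Elasticity = (20·e^6) · (6 / (20·e^6)) = 6

Interpretation: for a small percentage change in X, the percentage change in Y is approximately 6.00 times as large.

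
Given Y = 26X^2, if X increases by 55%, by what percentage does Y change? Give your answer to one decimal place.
140.3%

For Y = 26X^2:
If X → X(1 + 0.55)
Then Y → Y · (1 + 0.55)^2
     = Y · 2.4025

Percentage change = ((1 + 0.55)^2 − 1) × 100% ≈ 140.3%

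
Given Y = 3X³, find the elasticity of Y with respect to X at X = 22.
Elasticity = 3

Elasticity = (dY/dX) · (X/Y)

dY/dX = 9·X²
At X = 22: dY/dX = 4356, Y = 31944

Elasticity = 4356 · (22 / 31944) = 3

Interpretation: for a small percentage change in X, the percentage change in Y is approximately 3.00 times as large.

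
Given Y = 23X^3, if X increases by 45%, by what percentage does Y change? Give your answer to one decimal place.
204.9%

For Y = 23X^3:
If X → X(1 + 0.45)
Then Y → Y · (1 + 0.45)^3
     ≈ Y · 3.0486

Percentage change = ((1 + 0.45)^3 − 1) × 100% ≈ 204.9%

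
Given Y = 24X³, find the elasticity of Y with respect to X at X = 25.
Elasticity = 3

Elasticity = (dY/dX) · (X/Y)

dY/dX = 72·X²
At X = 25: dY/dX = 45000, Y = 375000

Elasticity = 45000 · (25 / 375000) = 3

Interpretation: for a small percentage change in X, the percentage change in Y is approximately 3.00 times as large.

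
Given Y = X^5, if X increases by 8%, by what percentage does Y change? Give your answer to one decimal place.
46.9%

For Y = X^5:
If X → X(1 + 0.08)
Then Y → Y · (1 + 0.08)^5
     ≈ Y · 1.4693

Percentage change = ((1 + 0.08)^5 − 1) × 100% ≈ 46.9%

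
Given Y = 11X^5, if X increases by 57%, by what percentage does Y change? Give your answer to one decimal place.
853.9%

For Y = 11X^5:
If X → X(1 + 0.57)
Then Y → Y · (1 + 0.57)^5
     ≈ Y · 9.5389

Percentage change = ((1 + 0.57)^5 − 1) × 100% ≈ 853.9%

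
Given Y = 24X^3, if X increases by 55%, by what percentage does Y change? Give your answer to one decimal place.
272.4%

For Y = 24X^3:
If X → X(1 + 0.55)
Then Y → Y · (1 + 0.55)^3
     ≈ Y · 3.7239

Percentage change = ((1 + 0.55)^3 − 1) × 100% ≈ 272.4%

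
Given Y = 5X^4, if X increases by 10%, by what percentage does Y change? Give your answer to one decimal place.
46.4%

For Y = 5X^4:
If X → X(1 + 0.1)
Then Y → Y · (1 + 0.1)^4
     = Y · 1.4641

Percentage change = ((1 + 0.1)^4 − 1) × 100% ≈ 46.4%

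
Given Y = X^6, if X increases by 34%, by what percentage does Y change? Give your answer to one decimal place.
478.9%

For Y = X^6:
If X → X(1 + 0.34)
Then Y → Y · (1 + 0.34)^6
     ≈ Y · 5.7893

Percentage change = ((1 + 0.34)^6 − 1) × 100% ≈ 478.9%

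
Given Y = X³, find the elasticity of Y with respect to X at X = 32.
Elasticity = 3

Elasticity = (dY/dX) · (X/Y)

dY/dX = 3·X²
At X = 32: dY/dX = 3072, Y = 32768

Elasticity = 3072 · (32 / 32768) = 3

Interpretation: for a small percentage change in X, the percentage change in Y is approximately 3.00 times as large.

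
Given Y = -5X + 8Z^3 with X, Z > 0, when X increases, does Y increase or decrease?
Y decreases

Taking the partial derivative:
∂Y/∂X = -5

∂Y/∂X = -5 < 0 (assuming positive values)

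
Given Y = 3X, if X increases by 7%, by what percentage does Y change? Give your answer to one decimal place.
7.0%

For Y = 3X:
If X → X(1 + 0.07)
Then Y → Y · (1 + 0.07)^1
     = Y · 1.0700

Percentage change = ((1 + 0.07)^1 − 1) × 100% = 7.0%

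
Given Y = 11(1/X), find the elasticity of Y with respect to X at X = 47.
Elasticity = -1

Elasticity = (dY/dX) · (X/Y)

dY/dX = -11/X²
At X = 47: dY/dX = -11/2209, Y = 11/47

Elasticity = (-11/2209) · (47 / (11/47)) = -1

Interpretation: for a small percentage change in X, the percentage change in Y is approximately -1.00 times as large.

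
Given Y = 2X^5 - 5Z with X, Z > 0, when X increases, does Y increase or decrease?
Y increases

Taking the partial derivative:
∂Y/∂X = 10X^4

∂Y/∂X = 10X^4 > 0 (assuming positive values)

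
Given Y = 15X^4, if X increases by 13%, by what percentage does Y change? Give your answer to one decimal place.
63.0%

For Y = 15X^4:
If X → X(1 + 0.13)
Then Y → Y · (1 + 0.13)^4
     ≈ Y · 1.6305

Percentage change = ((1 + 0.13)^4 − 1) × 100% ≈ 63.0%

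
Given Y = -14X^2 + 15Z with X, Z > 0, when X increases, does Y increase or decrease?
Y decreases

Taking the partial derivative:
∂Y/∂X = -28X

∂Y/∂X = -28X < 0 (assuming positive values)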